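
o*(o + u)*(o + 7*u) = o^3 + 8*o^2*u + 7*o*u^2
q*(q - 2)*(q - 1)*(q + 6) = q^4 + 3*q^3 - 16*q^2 + 12*q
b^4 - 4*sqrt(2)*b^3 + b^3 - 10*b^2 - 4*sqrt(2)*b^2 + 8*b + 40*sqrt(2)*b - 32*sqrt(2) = (b - 2)*(b - 1)*(b + 4)*(b - 4*sqrt(2))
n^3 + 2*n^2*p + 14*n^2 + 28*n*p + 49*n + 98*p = (n + 7)^2*(n + 2*p)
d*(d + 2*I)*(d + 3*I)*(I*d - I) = I*d^4 - 5*d^3 - I*d^3 + 5*d^2 - 6*I*d^2 + 6*I*d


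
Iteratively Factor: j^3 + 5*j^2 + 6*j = (j + 2)*(j^2 + 3*j) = (j + 2)*(j + 3)*(j)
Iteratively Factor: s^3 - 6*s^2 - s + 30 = (s + 2)*(s^2 - 8*s + 15) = (s - 5)*(s + 2)*(s - 3)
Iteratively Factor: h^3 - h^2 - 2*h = (h)*(h^2 - h - 2) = h*(h + 1)*(h - 2)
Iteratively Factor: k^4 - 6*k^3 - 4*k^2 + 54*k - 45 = (k - 1)*(k^3 - 5*k^2 - 9*k + 45) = (k - 1)*(k + 3)*(k^2 - 8*k + 15) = (k - 5)*(k - 1)*(k + 3)*(k - 3)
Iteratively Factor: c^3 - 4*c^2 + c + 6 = (c - 3)*(c^2 - c - 2) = (c - 3)*(c + 1)*(c - 2)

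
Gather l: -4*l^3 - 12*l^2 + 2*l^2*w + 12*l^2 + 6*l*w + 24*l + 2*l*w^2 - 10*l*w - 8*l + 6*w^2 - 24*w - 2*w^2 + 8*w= -4*l^3 + 2*l^2*w + l*(2*w^2 - 4*w + 16) + 4*w^2 - 16*w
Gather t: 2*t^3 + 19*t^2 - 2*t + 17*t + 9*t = 2*t^3 + 19*t^2 + 24*t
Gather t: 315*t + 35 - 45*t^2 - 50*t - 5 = -45*t^2 + 265*t + 30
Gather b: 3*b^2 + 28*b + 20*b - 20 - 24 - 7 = 3*b^2 + 48*b - 51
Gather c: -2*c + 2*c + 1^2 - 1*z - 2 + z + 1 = 0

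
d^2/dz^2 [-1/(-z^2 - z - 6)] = 2*(-z^2 - z + (2*z + 1)^2 - 6)/(z^2 + z + 6)^3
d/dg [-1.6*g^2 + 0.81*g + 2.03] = 0.81 - 3.2*g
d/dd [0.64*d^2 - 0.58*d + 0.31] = 1.28*d - 0.58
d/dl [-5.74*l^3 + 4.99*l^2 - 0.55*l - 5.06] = -17.22*l^2 + 9.98*l - 0.55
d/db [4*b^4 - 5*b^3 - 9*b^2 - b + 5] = 16*b^3 - 15*b^2 - 18*b - 1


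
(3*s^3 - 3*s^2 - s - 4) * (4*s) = 12*s^4 - 12*s^3 - 4*s^2 - 16*s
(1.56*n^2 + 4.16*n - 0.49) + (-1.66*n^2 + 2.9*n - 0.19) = -0.0999999999999999*n^2 + 7.06*n - 0.68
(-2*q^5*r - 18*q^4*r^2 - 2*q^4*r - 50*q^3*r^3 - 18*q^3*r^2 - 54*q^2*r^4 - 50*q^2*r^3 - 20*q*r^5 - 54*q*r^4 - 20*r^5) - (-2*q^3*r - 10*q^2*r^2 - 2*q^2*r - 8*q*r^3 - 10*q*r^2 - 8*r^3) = -2*q^5*r - 18*q^4*r^2 - 2*q^4*r - 50*q^3*r^3 - 18*q^3*r^2 + 2*q^3*r - 54*q^2*r^4 - 50*q^2*r^3 + 10*q^2*r^2 + 2*q^2*r - 20*q*r^5 - 54*q*r^4 + 8*q*r^3 + 10*q*r^2 - 20*r^5 + 8*r^3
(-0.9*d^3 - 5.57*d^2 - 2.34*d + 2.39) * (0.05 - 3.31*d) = 2.979*d^4 + 18.3917*d^3 + 7.4669*d^2 - 8.0279*d + 0.1195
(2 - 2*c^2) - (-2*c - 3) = -2*c^2 + 2*c + 5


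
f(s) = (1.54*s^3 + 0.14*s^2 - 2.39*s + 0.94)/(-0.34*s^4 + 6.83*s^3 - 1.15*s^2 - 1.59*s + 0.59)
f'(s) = (4.62*s^2 + 0.28*s - 2.39)/(-0.34*s^4 + 6.83*s^3 - 1.15*s^2 - 1.59*s + 0.59) + (1.36*s^3 - 20.49*s^2 + 2.3*s + 1.59)*(1.54*s^3 + 0.14*s^2 - 2.39*s + 0.94)/(-0.34*s^4 + 6.83*s^3 - 1.15*s^2 - 1.59*s + 0.59)^2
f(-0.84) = -0.69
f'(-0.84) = -3.66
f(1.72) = 0.19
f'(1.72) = 0.09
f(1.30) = 0.14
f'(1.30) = 0.20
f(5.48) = 0.32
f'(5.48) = 0.02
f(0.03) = 1.60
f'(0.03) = 0.47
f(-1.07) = -0.23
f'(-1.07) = -1.08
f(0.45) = 0.13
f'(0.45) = -6.06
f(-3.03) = 0.15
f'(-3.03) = -0.02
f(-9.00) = 0.15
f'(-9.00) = 0.00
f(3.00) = 0.26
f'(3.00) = 0.03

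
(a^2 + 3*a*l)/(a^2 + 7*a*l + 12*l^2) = a/(a + 4*l)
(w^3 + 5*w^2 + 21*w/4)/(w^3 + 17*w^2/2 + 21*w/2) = (w + 7/2)/(w + 7)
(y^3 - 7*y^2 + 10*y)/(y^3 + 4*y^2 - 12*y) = (y - 5)/(y + 6)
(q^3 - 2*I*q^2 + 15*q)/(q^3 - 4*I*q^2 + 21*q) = (q - 5*I)/(q - 7*I)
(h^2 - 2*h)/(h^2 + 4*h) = (h - 2)/(h + 4)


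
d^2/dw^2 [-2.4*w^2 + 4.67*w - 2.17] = -4.80000000000000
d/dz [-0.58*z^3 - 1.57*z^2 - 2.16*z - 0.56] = -1.74*z^2 - 3.14*z - 2.16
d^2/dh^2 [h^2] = 2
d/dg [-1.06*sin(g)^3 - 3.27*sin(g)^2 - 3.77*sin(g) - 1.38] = (-6.54*sin(g) + 1.59*cos(2*g) - 5.36)*cos(g)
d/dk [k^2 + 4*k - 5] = 2*k + 4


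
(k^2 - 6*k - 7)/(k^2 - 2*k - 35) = (k + 1)/(k + 5)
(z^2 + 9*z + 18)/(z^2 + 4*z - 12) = (z + 3)/(z - 2)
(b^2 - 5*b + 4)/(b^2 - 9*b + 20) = (b - 1)/(b - 5)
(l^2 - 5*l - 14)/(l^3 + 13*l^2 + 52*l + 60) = (l - 7)/(l^2 + 11*l + 30)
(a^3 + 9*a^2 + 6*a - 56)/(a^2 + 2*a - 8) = a + 7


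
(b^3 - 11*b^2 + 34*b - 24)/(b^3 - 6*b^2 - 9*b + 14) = (b^2 - 10*b + 24)/(b^2 - 5*b - 14)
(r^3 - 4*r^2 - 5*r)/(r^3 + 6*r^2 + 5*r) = (r - 5)/(r + 5)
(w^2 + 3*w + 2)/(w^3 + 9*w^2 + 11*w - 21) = (w^2 + 3*w + 2)/(w^3 + 9*w^2 + 11*w - 21)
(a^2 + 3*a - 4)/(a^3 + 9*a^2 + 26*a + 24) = (a - 1)/(a^2 + 5*a + 6)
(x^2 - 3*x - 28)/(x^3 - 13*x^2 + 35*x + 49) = (x + 4)/(x^2 - 6*x - 7)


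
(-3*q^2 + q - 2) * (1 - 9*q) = 27*q^3 - 12*q^2 + 19*q - 2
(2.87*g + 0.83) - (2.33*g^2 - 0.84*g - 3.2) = -2.33*g^2 + 3.71*g + 4.03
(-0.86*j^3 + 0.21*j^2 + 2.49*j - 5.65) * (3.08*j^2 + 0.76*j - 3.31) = -2.6488*j^5 - 0.00679999999999992*j^4 + 10.6754*j^3 - 16.2047*j^2 - 12.5359*j + 18.7015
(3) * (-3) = -9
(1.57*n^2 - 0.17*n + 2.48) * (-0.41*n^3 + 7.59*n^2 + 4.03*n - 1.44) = -0.6437*n^5 + 11.986*n^4 + 4.02*n^3 + 15.8773*n^2 + 10.2392*n - 3.5712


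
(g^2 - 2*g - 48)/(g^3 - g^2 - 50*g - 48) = 1/(g + 1)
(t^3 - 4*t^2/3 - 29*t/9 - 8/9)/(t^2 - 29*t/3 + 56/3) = (3*t^2 + 4*t + 1)/(3*(t - 7))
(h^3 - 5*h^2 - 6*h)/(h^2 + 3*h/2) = 2*(h^2 - 5*h - 6)/(2*h + 3)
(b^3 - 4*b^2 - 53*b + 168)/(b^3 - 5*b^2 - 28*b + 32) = (b^2 + 4*b - 21)/(b^2 + 3*b - 4)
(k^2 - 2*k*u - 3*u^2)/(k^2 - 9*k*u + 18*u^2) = (-k - u)/(-k + 6*u)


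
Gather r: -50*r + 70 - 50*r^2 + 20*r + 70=-50*r^2 - 30*r + 140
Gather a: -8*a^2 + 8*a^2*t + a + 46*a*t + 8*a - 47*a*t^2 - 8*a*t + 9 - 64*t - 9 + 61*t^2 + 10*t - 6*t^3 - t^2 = a^2*(8*t - 8) + a*(-47*t^2 + 38*t + 9) - 6*t^3 + 60*t^2 - 54*t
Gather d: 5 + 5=10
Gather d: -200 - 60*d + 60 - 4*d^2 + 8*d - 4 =-4*d^2 - 52*d - 144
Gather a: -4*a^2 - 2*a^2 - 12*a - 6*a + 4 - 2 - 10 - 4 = -6*a^2 - 18*a - 12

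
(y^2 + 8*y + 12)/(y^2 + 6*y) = (y + 2)/y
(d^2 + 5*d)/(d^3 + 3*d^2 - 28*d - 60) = d*(d + 5)/(d^3 + 3*d^2 - 28*d - 60)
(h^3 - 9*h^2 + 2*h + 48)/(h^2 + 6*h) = (h^3 - 9*h^2 + 2*h + 48)/(h*(h + 6))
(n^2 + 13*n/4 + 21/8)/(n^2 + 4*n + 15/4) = (4*n + 7)/(2*(2*n + 5))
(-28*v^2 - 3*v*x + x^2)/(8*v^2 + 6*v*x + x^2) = (-7*v + x)/(2*v + x)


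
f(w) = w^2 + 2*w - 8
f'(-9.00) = -16.00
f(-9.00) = 55.00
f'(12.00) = 26.00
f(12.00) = 160.00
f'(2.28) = 6.56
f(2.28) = 1.76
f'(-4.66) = -7.32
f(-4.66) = 4.40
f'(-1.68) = -1.36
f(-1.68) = -8.54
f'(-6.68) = -11.36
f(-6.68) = 23.26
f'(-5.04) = -8.08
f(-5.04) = 7.32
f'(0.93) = 3.86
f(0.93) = -5.28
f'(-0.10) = 1.80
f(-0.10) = -8.19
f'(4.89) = 11.78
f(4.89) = 25.69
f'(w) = 2*w + 2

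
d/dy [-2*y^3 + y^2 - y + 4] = -6*y^2 + 2*y - 1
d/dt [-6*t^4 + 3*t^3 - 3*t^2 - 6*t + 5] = -24*t^3 + 9*t^2 - 6*t - 6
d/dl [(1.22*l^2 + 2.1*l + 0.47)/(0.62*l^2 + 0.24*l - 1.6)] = (-1.0092*l^2 - 4.4868*l - 3.4728)/(0.3844*l^4 + 0.2976*l^3 - 1.9264*l^2 - 0.768*l + 2.56)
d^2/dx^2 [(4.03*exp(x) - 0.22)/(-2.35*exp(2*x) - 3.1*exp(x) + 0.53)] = (-22.255675*exp(4*x) + 34.21835*exp(3*x) - 25.30809*exp(2*x) - 3.41105*exp(x) - 0.770567)*exp(x)/(12.977875*exp(6*x) + 51.35925*exp(5*x) + 58.969725*exp(4*x) + 6.6247*exp(3*x) - 13.299555*exp(2*x) + 2.61237*exp(x) - 0.148877)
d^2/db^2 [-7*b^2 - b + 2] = -14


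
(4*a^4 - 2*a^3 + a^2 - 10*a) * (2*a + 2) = 8*a^5 + 4*a^4 - 2*a^3 - 18*a^2 - 20*a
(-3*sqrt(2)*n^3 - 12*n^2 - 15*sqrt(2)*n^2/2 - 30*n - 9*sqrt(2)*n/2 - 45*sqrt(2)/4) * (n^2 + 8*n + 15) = -3*sqrt(2)*n^5 - 63*sqrt(2)*n^4/2 - 12*n^4 - 219*sqrt(2)*n^3/2 - 126*n^3 - 420*n^2 - 639*sqrt(2)*n^2/4 - 450*n - 315*sqrt(2)*n/2 - 675*sqrt(2)/4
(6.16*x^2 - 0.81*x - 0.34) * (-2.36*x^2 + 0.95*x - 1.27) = -14.5376*x^4 + 7.7636*x^3 - 7.7903*x^2 + 0.7057*x + 0.4318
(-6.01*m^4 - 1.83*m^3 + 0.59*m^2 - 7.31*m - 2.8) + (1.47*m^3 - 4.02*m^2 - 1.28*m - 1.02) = -6.01*m^4 - 0.36*m^3 - 3.43*m^2 - 8.59*m - 3.82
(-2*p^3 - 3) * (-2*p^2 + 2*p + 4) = 4*p^5 - 4*p^4 - 8*p^3 + 6*p^2 - 6*p - 12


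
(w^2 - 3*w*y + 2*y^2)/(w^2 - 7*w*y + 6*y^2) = (-w + 2*y)/(-w + 6*y)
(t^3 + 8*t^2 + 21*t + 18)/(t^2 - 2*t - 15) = (t^2 + 5*t + 6)/(t - 5)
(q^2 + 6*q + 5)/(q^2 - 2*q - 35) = (q + 1)/(q - 7)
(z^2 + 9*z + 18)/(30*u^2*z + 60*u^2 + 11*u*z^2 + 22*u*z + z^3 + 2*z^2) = (z^2 + 9*z + 18)/(30*u^2*z + 60*u^2 + 11*u*z^2 + 22*u*z + z^3 + 2*z^2)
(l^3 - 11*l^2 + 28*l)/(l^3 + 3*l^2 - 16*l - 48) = l*(l - 7)/(l^2 + 7*l + 12)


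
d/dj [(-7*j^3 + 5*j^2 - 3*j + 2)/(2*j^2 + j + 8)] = (-14*j^4 - 14*j^3 - 157*j^2 + 72*j - 26)/(4*j^4 + 4*j^3 + 33*j^2 + 16*j + 64)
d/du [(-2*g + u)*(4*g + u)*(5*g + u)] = 2*g^2 + 14*g*u + 3*u^2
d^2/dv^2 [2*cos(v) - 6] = -2*cos(v)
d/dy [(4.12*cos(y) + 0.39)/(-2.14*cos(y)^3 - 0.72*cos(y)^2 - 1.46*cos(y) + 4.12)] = -(17.6336*cos(y)^3 + 5.4702*cos(y)^2 + 0.561599999999995*cos(y) + 17.5438)*sin(y)/(2.14*cos(y)^3 + 0.72*cos(y)^2 + 1.46*cos(y) - 4.12)^2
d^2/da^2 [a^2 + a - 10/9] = 2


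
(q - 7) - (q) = -7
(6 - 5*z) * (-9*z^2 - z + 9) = 45*z^3 - 49*z^2 - 51*z + 54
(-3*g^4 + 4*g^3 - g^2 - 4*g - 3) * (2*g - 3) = -6*g^5 + 17*g^4 - 14*g^3 - 5*g^2 + 6*g + 9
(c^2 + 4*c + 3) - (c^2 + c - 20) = 3*c + 23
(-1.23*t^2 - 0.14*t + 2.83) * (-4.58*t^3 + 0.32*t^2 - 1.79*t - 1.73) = 5.6334*t^5 + 0.2476*t^4 - 10.8045*t^3 + 3.2841*t^2 - 4.8235*t - 4.8959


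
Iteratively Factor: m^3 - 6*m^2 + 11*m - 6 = (m - 2)*(m^2 - 4*m + 3) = (m - 3)*(m - 2)*(m - 1)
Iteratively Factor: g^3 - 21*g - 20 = (g + 1)*(g^2 - g - 20) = (g + 1)*(g + 4)*(g - 5)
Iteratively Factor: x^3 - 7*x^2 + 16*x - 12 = (x - 2)*(x^2 - 5*x + 6) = (x - 2)^2*(x - 3)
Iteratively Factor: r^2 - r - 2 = (r - 2)*(r + 1)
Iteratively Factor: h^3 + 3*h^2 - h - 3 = (h + 1)*(h^2 + 2*h - 3) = (h - 1)*(h + 1)*(h + 3)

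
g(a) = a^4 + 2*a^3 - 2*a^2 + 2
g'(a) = 4*a^3 + 6*a^2 - 4*a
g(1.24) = 5.10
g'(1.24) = 11.89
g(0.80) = 2.15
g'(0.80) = 2.69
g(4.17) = 414.62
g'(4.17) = 377.70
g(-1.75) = -5.46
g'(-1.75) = 3.94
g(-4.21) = 131.46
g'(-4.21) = -175.29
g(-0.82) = 0.00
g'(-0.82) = 5.11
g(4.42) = 517.30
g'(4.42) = 444.94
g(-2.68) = 0.72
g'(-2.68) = -23.18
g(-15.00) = 43427.00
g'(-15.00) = -12090.00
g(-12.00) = 16994.00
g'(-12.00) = -6000.00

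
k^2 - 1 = (k - 1)*(k + 1)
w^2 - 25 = (w - 5)*(w + 5)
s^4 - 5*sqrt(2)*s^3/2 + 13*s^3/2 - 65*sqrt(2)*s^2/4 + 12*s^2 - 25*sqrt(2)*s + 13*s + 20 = (s + 5/2)*(s + 4)*(s - 2*sqrt(2))*(s - sqrt(2)/2)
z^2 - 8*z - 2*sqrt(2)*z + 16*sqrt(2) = (z - 8)*(z - 2*sqrt(2))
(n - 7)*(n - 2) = n^2 - 9*n + 14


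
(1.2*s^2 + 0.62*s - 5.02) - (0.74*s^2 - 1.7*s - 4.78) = 0.46*s^2 + 2.32*s - 0.239999999999999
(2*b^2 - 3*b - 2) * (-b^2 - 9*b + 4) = -2*b^4 - 15*b^3 + 37*b^2 + 6*b - 8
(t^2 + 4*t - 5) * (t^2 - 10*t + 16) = t^4 - 6*t^3 - 29*t^2 + 114*t - 80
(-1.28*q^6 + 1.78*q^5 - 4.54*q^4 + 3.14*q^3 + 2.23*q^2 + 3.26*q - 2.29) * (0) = 0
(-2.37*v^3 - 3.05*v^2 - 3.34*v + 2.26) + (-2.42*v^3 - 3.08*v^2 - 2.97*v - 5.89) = -4.79*v^3 - 6.13*v^2 - 6.31*v - 3.63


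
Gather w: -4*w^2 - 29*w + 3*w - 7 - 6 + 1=-4*w^2 - 26*w - 12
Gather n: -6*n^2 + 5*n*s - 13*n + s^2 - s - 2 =-6*n^2 + n*(5*s - 13) + s^2 - s - 2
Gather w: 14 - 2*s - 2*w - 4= -2*s - 2*w + 10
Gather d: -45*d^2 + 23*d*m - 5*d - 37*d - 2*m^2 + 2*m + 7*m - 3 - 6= -45*d^2 + d*(23*m - 42) - 2*m^2 + 9*m - 9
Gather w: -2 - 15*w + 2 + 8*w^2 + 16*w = 8*w^2 + w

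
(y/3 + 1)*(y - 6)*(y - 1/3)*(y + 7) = y^4/3 + 11*y^3/9 - 121*y^2/9 - 113*y/3 + 14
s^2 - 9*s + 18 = (s - 6)*(s - 3)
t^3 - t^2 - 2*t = t*(t - 2)*(t + 1)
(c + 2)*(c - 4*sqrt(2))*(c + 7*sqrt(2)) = c^3 + 2*c^2 + 3*sqrt(2)*c^2 - 56*c + 6*sqrt(2)*c - 112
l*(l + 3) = l^2 + 3*l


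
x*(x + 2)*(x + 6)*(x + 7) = x^4 + 15*x^3 + 68*x^2 + 84*x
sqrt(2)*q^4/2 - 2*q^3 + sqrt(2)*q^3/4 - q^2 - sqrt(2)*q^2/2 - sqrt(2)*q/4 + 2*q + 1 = (q - 1)*(q + 1/2)*(q - 2*sqrt(2))*(sqrt(2)*q/2 + sqrt(2)/2)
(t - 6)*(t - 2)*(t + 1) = t^3 - 7*t^2 + 4*t + 12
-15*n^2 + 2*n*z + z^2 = (-3*n + z)*(5*n + z)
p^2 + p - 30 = (p - 5)*(p + 6)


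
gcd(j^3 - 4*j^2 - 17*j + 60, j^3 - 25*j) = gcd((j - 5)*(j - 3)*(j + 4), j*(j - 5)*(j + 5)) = j - 5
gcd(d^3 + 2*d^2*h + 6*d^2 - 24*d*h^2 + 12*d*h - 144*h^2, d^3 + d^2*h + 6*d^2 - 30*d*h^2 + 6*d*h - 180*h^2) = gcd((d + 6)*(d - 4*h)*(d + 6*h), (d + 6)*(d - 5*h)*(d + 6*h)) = d^2 + 6*d*h + 6*d + 36*h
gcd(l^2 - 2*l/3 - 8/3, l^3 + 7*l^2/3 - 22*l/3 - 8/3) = l - 2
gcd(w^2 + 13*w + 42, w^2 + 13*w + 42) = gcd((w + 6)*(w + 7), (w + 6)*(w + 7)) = w^2 + 13*w + 42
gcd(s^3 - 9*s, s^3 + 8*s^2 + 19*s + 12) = s + 3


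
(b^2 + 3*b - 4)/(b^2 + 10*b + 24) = (b - 1)/(b + 6)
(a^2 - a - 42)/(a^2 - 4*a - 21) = (a + 6)/(a + 3)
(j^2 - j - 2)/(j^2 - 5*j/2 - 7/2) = 2*(j - 2)/(2*j - 7)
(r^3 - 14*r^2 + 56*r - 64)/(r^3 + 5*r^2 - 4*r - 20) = (r^2 - 12*r + 32)/(r^2 + 7*r + 10)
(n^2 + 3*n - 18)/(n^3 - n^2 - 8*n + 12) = (n^2 + 3*n - 18)/(n^3 - n^2 - 8*n + 12)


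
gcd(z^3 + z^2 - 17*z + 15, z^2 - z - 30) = z + 5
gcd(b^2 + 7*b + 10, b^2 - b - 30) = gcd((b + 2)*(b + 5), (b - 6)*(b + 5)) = b + 5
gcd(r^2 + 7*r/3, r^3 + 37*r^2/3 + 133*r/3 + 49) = r + 7/3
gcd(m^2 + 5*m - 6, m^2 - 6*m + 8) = 1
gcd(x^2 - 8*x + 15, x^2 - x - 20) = x - 5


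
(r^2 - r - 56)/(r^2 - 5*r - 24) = (r + 7)/(r + 3)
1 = 1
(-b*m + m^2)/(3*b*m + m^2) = (-b + m)/(3*b + m)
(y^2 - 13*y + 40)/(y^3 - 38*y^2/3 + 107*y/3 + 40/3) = 3/(3*y + 1)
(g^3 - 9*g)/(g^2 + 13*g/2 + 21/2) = 2*g*(g - 3)/(2*g + 7)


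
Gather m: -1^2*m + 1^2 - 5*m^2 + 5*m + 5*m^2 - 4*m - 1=0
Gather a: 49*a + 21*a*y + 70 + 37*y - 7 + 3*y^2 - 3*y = a*(21*y + 49) + 3*y^2 + 34*y + 63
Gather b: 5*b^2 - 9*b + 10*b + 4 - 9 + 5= 5*b^2 + b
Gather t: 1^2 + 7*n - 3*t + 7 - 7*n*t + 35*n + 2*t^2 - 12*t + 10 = 42*n + 2*t^2 + t*(-7*n - 15) + 18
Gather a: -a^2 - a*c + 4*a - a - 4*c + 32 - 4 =-a^2 + a*(3 - c) - 4*c + 28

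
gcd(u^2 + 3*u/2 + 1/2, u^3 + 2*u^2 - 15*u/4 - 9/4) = u + 1/2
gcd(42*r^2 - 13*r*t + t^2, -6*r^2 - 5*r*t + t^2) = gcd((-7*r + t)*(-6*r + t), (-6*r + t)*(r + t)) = 6*r - t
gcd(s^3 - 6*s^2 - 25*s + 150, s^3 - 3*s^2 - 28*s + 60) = s^2 - s - 30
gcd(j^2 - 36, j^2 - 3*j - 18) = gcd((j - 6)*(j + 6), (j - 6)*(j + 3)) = j - 6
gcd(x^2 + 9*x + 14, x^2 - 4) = x + 2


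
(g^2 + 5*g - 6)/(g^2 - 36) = (g - 1)/(g - 6)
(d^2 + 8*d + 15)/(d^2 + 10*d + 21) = (d + 5)/(d + 7)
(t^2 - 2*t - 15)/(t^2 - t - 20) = (t + 3)/(t + 4)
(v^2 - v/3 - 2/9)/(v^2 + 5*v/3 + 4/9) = (3*v - 2)/(3*v + 4)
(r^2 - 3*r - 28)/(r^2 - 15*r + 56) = (r + 4)/(r - 8)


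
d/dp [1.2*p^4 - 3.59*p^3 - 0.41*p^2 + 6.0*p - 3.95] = 4.8*p^3 - 10.77*p^2 - 0.82*p + 6.0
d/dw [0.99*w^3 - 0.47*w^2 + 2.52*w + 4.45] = 2.97*w^2 - 0.94*w + 2.52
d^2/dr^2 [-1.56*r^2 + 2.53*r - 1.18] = -3.12000000000000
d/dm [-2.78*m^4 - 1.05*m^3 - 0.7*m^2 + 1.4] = m*(-11.12*m^2 - 3.15*m - 1.4)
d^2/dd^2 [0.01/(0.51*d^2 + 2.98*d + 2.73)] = (-0.005202*d^2 - 0.030396*d + 0.01*(1.02*d + 2.98)*(2.04*d + 5.96) - 0.027846)/(0.51*d^2 + 2.98*d + 2.73)^3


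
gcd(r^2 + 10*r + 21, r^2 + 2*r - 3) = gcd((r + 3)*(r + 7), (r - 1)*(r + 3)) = r + 3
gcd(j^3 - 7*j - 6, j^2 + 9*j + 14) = j + 2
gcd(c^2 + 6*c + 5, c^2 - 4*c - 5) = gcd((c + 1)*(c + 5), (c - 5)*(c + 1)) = c + 1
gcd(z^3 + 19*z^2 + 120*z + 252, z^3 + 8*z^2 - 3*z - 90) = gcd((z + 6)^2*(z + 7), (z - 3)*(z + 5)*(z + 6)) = z + 6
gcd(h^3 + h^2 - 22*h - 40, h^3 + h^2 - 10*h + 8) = h + 4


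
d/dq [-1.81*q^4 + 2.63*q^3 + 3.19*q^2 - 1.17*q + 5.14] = -7.24*q^3 + 7.89*q^2 + 6.38*q - 1.17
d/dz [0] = 0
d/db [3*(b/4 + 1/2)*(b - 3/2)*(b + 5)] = 9*b^2/4 + 33*b/4 - 3/8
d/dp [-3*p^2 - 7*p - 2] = -6*p - 7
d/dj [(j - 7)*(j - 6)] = 2*j - 13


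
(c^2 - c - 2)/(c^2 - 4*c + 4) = (c + 1)/(c - 2)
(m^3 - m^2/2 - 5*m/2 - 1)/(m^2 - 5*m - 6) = (m^2 - 3*m/2 - 1)/(m - 6)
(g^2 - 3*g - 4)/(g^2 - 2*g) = (g^2 - 3*g - 4)/(g*(g - 2))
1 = 1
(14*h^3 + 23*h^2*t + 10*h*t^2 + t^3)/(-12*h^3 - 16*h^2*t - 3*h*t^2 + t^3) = (7*h + t)/(-6*h + t)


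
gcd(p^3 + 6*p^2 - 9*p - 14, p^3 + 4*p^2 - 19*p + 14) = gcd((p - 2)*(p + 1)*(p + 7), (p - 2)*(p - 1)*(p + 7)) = p^2 + 5*p - 14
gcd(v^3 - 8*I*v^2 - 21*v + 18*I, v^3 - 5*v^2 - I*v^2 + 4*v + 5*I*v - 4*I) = 1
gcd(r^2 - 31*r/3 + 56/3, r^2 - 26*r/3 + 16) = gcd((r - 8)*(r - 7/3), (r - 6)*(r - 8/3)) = 1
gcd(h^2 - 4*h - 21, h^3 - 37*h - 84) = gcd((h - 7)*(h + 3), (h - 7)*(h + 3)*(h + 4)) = h^2 - 4*h - 21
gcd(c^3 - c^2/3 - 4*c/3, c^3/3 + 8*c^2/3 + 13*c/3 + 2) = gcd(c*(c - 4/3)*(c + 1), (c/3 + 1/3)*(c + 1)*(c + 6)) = c + 1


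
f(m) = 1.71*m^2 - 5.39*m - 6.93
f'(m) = 3.42*m - 5.39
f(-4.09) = 43.72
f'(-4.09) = -19.38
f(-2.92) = 23.39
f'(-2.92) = -15.38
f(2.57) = -9.49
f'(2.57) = 3.40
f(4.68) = 5.30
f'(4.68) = 10.62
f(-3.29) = 29.31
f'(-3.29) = -16.64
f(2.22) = -10.47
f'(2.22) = 2.20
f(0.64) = -9.68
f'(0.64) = -3.20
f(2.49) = -9.75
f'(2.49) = 3.13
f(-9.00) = 180.09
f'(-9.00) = -36.17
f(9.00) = 83.07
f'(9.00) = 25.39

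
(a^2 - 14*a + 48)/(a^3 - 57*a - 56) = (a - 6)/(a^2 + 8*a + 7)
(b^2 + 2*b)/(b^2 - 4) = b/(b - 2)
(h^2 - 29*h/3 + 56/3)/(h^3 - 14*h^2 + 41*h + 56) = (h - 8/3)/(h^2 - 7*h - 8)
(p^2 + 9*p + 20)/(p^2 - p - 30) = (p + 4)/(p - 6)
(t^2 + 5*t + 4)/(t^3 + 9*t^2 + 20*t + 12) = (t + 4)/(t^2 + 8*t + 12)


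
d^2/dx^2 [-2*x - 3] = 0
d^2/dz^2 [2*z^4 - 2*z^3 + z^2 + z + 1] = 24*z^2 - 12*z + 2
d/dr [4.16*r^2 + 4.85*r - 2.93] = 8.32*r + 4.85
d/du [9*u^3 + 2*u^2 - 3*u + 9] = 27*u^2 + 4*u - 3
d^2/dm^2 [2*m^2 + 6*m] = 4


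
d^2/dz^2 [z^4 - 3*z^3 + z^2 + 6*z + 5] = 12*z^2 - 18*z + 2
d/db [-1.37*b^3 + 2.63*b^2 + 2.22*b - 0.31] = -4.11*b^2 + 5.26*b + 2.22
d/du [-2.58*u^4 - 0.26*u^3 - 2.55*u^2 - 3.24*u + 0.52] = -10.32*u^3 - 0.78*u^2 - 5.1*u - 3.24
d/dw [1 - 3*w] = -3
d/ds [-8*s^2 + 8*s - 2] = 8 - 16*s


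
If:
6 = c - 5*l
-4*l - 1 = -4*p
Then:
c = 5*p + 19/4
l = p - 1/4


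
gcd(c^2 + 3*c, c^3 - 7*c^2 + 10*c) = c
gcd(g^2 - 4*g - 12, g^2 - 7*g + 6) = g - 6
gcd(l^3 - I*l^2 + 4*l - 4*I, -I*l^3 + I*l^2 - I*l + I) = l - I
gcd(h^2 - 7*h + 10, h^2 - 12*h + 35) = h - 5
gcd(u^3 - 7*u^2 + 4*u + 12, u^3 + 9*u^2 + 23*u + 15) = u + 1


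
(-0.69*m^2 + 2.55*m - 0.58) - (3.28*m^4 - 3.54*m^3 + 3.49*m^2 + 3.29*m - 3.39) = -3.28*m^4 + 3.54*m^3 - 4.18*m^2 - 0.74*m + 2.81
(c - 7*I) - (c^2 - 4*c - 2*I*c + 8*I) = -c^2 + 5*c + 2*I*c - 15*I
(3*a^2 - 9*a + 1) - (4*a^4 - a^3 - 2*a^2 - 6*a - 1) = -4*a^4 + a^3 + 5*a^2 - 3*a + 2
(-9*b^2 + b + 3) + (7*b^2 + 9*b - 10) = -2*b^2 + 10*b - 7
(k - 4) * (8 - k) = -k^2 + 12*k - 32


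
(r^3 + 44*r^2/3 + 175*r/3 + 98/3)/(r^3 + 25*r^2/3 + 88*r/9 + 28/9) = 3*(r + 7)/(3*r + 2)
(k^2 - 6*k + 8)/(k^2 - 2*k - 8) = (k - 2)/(k + 2)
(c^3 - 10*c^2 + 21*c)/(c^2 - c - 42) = c*(c - 3)/(c + 6)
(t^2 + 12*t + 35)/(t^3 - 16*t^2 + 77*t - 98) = (t^2 + 12*t + 35)/(t^3 - 16*t^2 + 77*t - 98)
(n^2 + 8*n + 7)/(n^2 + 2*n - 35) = (n + 1)/(n - 5)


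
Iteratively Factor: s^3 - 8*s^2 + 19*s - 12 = (s - 4)*(s^2 - 4*s + 3) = (s - 4)*(s - 1)*(s - 3)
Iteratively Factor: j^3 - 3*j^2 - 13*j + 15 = (j + 3)*(j^2 - 6*j + 5) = (j - 1)*(j + 3)*(j - 5)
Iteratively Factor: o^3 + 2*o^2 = (o)*(o^2 + 2*o) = o^2*(o + 2)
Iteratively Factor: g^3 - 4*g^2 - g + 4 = (g - 1)*(g^2 - 3*g - 4) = (g - 4)*(g - 1)*(g + 1)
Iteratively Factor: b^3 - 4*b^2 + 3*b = (b)*(b^2 - 4*b + 3) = b*(b - 3)*(b - 1)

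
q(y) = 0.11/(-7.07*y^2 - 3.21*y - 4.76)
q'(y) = 0.11*(14.14*y + 3.21)/(-7.07*y^2 - 3.21*y - 4.76)^2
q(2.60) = -0.00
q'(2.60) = 0.00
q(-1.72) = -0.01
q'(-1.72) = -0.01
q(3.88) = -0.00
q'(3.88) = 0.00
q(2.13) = -0.00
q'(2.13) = 0.00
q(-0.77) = -0.02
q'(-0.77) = -0.02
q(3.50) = -0.00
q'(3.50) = 0.00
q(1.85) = -0.00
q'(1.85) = 0.00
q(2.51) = -0.00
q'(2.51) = 0.00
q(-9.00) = -0.00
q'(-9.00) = -0.00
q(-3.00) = -0.00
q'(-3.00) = -0.00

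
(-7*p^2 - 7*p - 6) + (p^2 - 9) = -6*p^2 - 7*p - 15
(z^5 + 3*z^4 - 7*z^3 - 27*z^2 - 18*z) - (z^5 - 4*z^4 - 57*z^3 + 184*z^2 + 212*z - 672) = 7*z^4 + 50*z^3 - 211*z^2 - 230*z + 672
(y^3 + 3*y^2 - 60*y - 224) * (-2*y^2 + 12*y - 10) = -2*y^5 + 6*y^4 + 146*y^3 - 302*y^2 - 2088*y + 2240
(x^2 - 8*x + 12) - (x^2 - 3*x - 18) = 30 - 5*x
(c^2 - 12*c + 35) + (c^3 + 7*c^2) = c^3 + 8*c^2 - 12*c + 35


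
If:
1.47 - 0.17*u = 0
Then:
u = 8.65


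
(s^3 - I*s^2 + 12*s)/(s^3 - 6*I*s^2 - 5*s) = (-s^2 + I*s - 12)/(-s^2 + 6*I*s + 5)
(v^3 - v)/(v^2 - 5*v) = (v^2 - 1)/(v - 5)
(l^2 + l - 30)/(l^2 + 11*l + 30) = (l - 5)/(l + 5)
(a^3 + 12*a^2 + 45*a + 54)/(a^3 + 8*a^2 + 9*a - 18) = (a + 3)/(a - 1)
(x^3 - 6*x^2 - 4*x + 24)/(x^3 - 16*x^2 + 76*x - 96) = (x + 2)/(x - 8)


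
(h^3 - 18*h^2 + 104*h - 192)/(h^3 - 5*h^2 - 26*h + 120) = (h - 8)/(h + 5)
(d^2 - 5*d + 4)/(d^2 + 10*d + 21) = (d^2 - 5*d + 4)/(d^2 + 10*d + 21)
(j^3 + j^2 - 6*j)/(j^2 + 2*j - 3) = j*(j - 2)/(j - 1)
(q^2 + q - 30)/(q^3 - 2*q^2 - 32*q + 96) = (q - 5)/(q^2 - 8*q + 16)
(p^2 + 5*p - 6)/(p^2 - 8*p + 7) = (p + 6)/(p - 7)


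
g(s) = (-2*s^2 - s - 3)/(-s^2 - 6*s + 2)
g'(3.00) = 0.06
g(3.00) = 0.96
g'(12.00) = 0.03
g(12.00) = 1.42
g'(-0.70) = -0.15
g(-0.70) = -0.57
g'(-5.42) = 14.33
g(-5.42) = -10.95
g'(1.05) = -0.77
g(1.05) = 1.16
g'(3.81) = 0.07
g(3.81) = 1.01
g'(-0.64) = -0.22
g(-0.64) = -0.59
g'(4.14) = 0.07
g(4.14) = 1.04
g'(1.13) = -0.59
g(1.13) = 1.10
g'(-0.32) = -0.99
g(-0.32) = -0.76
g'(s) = (-4*s - 1)/(-s^2 - 6*s + 2) + (2*s + 6)*(-2*s^2 - s - 3)/(-s^2 - 6*s + 2)^2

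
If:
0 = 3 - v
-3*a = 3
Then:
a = -1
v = 3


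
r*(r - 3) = r^2 - 3*r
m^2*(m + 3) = m^3 + 3*m^2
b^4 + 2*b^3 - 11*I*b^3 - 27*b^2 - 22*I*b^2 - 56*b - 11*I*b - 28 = (b - 7*I)*(b - 4*I)*(-I*b - I)*(I*b + I)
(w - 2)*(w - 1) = w^2 - 3*w + 2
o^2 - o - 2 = (o - 2)*(o + 1)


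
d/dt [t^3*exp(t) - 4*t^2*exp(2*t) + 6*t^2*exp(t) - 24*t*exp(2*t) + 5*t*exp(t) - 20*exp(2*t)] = (t^3 - 8*t^2*exp(t) + 9*t^2 - 56*t*exp(t) + 17*t - 64*exp(t) + 5)*exp(t)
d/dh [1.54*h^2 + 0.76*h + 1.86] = 3.08*h + 0.76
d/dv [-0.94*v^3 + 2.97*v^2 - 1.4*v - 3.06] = -2.82*v^2 + 5.94*v - 1.4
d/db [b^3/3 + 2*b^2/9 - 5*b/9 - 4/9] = b^2 + 4*b/9 - 5/9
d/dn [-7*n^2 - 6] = -14*n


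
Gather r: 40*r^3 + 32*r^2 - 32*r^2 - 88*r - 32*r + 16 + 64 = 40*r^3 - 120*r + 80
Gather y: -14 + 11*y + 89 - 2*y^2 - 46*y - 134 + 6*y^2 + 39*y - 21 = 4*y^2 + 4*y - 80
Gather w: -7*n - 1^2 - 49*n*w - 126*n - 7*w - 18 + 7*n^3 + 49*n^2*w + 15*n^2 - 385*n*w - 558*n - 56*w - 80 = 7*n^3 + 15*n^2 - 691*n + w*(49*n^2 - 434*n - 63) - 99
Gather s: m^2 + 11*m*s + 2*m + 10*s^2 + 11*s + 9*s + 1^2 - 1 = m^2 + 2*m + 10*s^2 + s*(11*m + 20)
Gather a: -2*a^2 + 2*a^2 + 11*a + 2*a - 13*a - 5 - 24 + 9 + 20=0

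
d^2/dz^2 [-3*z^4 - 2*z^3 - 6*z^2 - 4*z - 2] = -36*z^2 - 12*z - 12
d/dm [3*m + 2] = 3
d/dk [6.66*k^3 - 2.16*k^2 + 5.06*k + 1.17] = 19.98*k^2 - 4.32*k + 5.06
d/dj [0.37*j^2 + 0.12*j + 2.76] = 0.74*j + 0.12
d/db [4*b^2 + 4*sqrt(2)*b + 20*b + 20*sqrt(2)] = 8*b + 4*sqrt(2) + 20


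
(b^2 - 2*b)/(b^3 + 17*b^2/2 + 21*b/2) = 2*(b - 2)/(2*b^2 + 17*b + 21)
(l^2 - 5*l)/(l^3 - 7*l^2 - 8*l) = (5 - l)/(-l^2 + 7*l + 8)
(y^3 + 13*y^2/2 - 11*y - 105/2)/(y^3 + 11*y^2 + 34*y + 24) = (2*y^3 + 13*y^2 - 22*y - 105)/(2*(y^3 + 11*y^2 + 34*y + 24))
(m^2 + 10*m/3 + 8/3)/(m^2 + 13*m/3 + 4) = (m + 2)/(m + 3)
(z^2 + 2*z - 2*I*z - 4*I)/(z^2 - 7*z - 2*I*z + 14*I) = (z + 2)/(z - 7)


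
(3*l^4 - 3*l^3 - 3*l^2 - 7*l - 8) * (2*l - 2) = 6*l^5 - 12*l^4 - 8*l^2 - 2*l + 16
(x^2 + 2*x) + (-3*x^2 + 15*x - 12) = -2*x^2 + 17*x - 12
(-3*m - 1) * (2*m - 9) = -6*m^2 + 25*m + 9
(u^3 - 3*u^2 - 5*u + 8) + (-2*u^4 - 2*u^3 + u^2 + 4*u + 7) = -2*u^4 - u^3 - 2*u^2 - u + 15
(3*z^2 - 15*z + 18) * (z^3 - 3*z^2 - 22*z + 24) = 3*z^5 - 24*z^4 - 3*z^3 + 348*z^2 - 756*z + 432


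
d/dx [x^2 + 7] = 2*x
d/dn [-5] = 0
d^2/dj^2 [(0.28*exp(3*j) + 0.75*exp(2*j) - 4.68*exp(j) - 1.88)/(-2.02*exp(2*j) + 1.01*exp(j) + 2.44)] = (-1.142512*exp(6*j) + 1.71376800000001*exp(5*j) + 19.1837379999999*exp(4*j) + 17.090917*exp(3*j) + 106.346004*exp(2*j) + 9.588172*exp(j) + 23.229776)*exp(j)/(8.242408*exp(6*j) - 12.363612*exp(5*j) - 23.686722*exp(4*j) + 28.838227*exp(3*j) + 28.611684*exp(2*j) - 18.039408*exp(j) - 14.526784)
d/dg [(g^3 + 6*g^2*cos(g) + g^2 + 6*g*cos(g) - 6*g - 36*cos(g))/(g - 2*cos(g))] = (-8*g^3*sin(g) + 2*g^3 - 8*g^2*sin(g) + g^2 + 48*g*sin(g) - 24*g*cos(g)^2 - 4*g*cos(g) - 12*cos(g)^2 + 48*cos(g))/(g - 2*cos(g))^2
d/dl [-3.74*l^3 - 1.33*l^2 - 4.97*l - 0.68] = -11.22*l^2 - 2.66*l - 4.97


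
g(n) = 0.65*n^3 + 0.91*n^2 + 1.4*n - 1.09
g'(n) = 1.95*n^2 + 1.82*n + 1.4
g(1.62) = 6.33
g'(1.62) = 9.47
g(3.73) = 50.52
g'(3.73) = 35.32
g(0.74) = 0.71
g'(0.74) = 3.81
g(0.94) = 1.57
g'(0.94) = 4.83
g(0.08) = -0.97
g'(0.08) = 1.56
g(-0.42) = -1.57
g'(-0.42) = 0.98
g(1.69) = 7.01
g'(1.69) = 10.05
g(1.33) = 3.91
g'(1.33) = 7.27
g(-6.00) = -117.13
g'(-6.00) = 60.68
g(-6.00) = -117.13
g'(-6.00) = 60.68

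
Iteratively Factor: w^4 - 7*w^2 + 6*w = (w - 2)*(w^3 + 2*w^2 - 3*w) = (w - 2)*(w - 1)*(w^2 + 3*w) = (w - 2)*(w - 1)*(w + 3)*(w)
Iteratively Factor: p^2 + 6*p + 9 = (p + 3)*(p + 3)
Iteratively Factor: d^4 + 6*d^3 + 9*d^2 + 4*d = (d + 1)*(d^3 + 5*d^2 + 4*d) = (d + 1)^2*(d^2 + 4*d) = d*(d + 1)^2*(d + 4)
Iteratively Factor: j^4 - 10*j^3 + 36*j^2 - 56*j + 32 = (j - 2)*(j^3 - 8*j^2 + 20*j - 16) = (j - 2)^2*(j^2 - 6*j + 8) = (j - 2)^3*(j - 4)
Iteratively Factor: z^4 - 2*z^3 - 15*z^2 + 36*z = (z - 3)*(z^3 + z^2 - 12*z) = (z - 3)^2*(z^2 + 4*z) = z*(z - 3)^2*(z + 4)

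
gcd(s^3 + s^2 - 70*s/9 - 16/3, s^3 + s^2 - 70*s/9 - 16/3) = s^3 + s^2 - 70*s/9 - 16/3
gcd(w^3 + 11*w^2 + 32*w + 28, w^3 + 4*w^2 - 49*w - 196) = w + 7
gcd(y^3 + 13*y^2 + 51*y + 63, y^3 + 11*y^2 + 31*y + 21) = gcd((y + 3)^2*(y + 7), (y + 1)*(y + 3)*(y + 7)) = y^2 + 10*y + 21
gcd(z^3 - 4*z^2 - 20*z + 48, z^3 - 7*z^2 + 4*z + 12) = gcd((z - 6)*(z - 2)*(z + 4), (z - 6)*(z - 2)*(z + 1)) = z^2 - 8*z + 12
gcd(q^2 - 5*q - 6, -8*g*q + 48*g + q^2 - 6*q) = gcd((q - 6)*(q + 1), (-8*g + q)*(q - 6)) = q - 6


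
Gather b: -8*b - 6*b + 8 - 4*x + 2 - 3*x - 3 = -14*b - 7*x + 7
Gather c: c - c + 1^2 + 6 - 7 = 0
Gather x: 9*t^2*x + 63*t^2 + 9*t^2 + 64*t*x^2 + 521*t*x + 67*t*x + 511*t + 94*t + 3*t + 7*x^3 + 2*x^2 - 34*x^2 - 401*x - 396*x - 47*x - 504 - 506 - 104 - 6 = 72*t^2 + 608*t + 7*x^3 + x^2*(64*t - 32) + x*(9*t^2 + 588*t - 844) - 1120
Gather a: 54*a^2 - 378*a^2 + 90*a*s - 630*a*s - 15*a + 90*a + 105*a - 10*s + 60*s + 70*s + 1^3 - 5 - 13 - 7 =-324*a^2 + a*(180 - 540*s) + 120*s - 24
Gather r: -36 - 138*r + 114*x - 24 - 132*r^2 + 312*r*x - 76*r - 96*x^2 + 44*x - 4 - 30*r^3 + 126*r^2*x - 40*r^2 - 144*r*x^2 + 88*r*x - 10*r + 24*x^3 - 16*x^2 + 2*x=-30*r^3 + r^2*(126*x - 172) + r*(-144*x^2 + 400*x - 224) + 24*x^3 - 112*x^2 + 160*x - 64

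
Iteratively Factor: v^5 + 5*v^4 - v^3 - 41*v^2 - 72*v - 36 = (v + 2)*(v^4 + 3*v^3 - 7*v^2 - 27*v - 18) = (v - 3)*(v + 2)*(v^3 + 6*v^2 + 11*v + 6) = (v - 3)*(v + 2)^2*(v^2 + 4*v + 3) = (v - 3)*(v + 2)^2*(v + 3)*(v + 1)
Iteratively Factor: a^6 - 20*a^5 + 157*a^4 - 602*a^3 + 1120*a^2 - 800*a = (a - 4)*(a^5 - 16*a^4 + 93*a^3 - 230*a^2 + 200*a) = (a - 5)*(a - 4)*(a^4 - 11*a^3 + 38*a^2 - 40*a) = a*(a - 5)*(a - 4)*(a^3 - 11*a^2 + 38*a - 40) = a*(a - 5)*(a - 4)*(a - 2)*(a^2 - 9*a + 20) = a*(a - 5)^2*(a - 4)*(a - 2)*(a - 4)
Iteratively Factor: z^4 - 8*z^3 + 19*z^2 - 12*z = (z - 1)*(z^3 - 7*z^2 + 12*z) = z*(z - 1)*(z^2 - 7*z + 12) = z*(z - 3)*(z - 1)*(z - 4)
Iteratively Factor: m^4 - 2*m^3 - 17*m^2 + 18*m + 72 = (m - 4)*(m^3 + 2*m^2 - 9*m - 18) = (m - 4)*(m + 2)*(m^2 - 9) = (m - 4)*(m - 3)*(m + 2)*(m + 3)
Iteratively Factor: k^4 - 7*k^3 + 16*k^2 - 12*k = (k - 2)*(k^3 - 5*k^2 + 6*k) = (k - 2)^2*(k^2 - 3*k) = (k - 3)*(k - 2)^2*(k)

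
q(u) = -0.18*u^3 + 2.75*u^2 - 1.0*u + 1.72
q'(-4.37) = -35.35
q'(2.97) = 10.57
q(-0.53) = 3.05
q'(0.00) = -1.00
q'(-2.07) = -14.70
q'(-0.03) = -1.17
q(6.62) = 63.40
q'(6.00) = 12.56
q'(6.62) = 11.74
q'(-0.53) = -4.07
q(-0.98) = 5.51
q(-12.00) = 720.76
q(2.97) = 18.29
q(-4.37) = 73.63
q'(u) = -0.54*u^2 + 5.5*u - 1.0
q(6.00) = 55.84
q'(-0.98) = -6.91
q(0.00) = 1.72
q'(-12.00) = -144.76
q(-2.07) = 17.17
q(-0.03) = 1.75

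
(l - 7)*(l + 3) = l^2 - 4*l - 21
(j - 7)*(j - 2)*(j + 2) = j^3 - 7*j^2 - 4*j + 28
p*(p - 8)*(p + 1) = p^3 - 7*p^2 - 8*p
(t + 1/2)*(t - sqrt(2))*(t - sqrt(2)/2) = t^3 - 3*sqrt(2)*t^2/2 + t^2/2 - 3*sqrt(2)*t/4 + t + 1/2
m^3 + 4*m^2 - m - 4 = (m - 1)*(m + 1)*(m + 4)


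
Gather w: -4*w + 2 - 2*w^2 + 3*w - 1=-2*w^2 - w + 1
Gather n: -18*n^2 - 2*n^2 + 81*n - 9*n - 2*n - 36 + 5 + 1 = -20*n^2 + 70*n - 30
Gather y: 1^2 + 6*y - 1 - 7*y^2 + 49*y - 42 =-7*y^2 + 55*y - 42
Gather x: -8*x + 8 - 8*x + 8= 16 - 16*x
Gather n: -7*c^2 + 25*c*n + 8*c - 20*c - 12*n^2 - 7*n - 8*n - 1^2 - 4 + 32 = -7*c^2 - 12*c - 12*n^2 + n*(25*c - 15) + 27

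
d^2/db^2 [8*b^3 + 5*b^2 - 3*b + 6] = 48*b + 10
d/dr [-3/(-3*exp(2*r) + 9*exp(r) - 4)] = (27 - 18*exp(r))*exp(r)/(3*exp(2*r) - 9*exp(r) + 4)^2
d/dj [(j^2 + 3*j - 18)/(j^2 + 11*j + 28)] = 2*(4*j^2 + 46*j + 141)/(j^4 + 22*j^3 + 177*j^2 + 616*j + 784)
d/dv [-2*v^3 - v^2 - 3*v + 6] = -6*v^2 - 2*v - 3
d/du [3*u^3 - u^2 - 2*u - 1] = 9*u^2 - 2*u - 2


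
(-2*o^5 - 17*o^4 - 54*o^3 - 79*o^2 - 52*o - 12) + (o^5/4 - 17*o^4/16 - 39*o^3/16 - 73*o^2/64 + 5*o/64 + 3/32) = -7*o^5/4 - 289*o^4/16 - 903*o^3/16 - 5129*o^2/64 - 3323*o/64 - 381/32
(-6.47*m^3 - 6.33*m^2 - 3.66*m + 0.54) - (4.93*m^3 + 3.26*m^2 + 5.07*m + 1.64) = -11.4*m^3 - 9.59*m^2 - 8.73*m - 1.1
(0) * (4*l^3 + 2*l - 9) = 0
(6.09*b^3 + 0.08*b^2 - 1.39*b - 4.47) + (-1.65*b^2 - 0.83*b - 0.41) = 6.09*b^3 - 1.57*b^2 - 2.22*b - 4.88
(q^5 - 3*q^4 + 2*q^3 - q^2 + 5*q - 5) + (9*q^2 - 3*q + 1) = q^5 - 3*q^4 + 2*q^3 + 8*q^2 + 2*q - 4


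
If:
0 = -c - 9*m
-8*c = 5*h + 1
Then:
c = -9*m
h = 72*m/5 - 1/5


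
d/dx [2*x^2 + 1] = 4*x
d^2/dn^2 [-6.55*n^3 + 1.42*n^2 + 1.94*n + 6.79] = 2.84 - 39.3*n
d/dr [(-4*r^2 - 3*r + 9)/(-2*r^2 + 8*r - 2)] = (-19*r^2 + 26*r - 33)/(2*(r^4 - 8*r^3 + 18*r^2 - 8*r + 1))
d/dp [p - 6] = 1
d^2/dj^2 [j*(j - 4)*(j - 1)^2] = 12*j^2 - 36*j + 18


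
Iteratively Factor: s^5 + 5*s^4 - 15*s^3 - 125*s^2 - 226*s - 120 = (s + 3)*(s^4 + 2*s^3 - 21*s^2 - 62*s - 40) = (s + 1)*(s + 3)*(s^3 + s^2 - 22*s - 40) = (s + 1)*(s + 3)*(s + 4)*(s^2 - 3*s - 10) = (s - 5)*(s + 1)*(s + 3)*(s + 4)*(s + 2)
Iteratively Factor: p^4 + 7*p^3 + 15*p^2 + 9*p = (p + 3)*(p^3 + 4*p^2 + 3*p) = p*(p + 3)*(p^2 + 4*p + 3) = p*(p + 1)*(p + 3)*(p + 3)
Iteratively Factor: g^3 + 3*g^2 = (g)*(g^2 + 3*g) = g*(g + 3)*(g)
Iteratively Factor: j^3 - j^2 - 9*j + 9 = (j + 3)*(j^2 - 4*j + 3) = (j - 3)*(j + 3)*(j - 1)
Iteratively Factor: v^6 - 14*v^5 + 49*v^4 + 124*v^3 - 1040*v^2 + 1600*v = (v - 5)*(v^5 - 9*v^4 + 4*v^3 + 144*v^2 - 320*v) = v*(v - 5)*(v^4 - 9*v^3 + 4*v^2 + 144*v - 320) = v*(v - 5)^2*(v^3 - 4*v^2 - 16*v + 64) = v*(v - 5)^2*(v - 4)*(v^2 - 16) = v*(v - 5)^2*(v - 4)^2*(v + 4)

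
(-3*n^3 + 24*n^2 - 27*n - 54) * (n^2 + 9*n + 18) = -3*n^5 - 3*n^4 + 135*n^3 + 135*n^2 - 972*n - 972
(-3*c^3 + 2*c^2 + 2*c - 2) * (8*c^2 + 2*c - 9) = -24*c^5 + 10*c^4 + 47*c^3 - 30*c^2 - 22*c + 18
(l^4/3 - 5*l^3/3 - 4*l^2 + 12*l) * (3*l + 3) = l^5 - 4*l^4 - 17*l^3 + 24*l^2 + 36*l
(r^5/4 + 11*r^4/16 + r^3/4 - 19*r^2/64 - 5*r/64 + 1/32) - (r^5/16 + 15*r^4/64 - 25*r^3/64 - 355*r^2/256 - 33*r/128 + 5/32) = 3*r^5/16 + 29*r^4/64 + 41*r^3/64 + 279*r^2/256 + 23*r/128 - 1/8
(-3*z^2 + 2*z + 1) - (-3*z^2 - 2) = 2*z + 3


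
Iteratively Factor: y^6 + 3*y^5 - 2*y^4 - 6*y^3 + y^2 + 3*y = (y + 1)*(y^5 + 2*y^4 - 4*y^3 - 2*y^2 + 3*y) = (y + 1)*(y + 3)*(y^4 - y^3 - y^2 + y) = (y - 1)*(y + 1)*(y + 3)*(y^3 - y) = (y - 1)*(y + 1)^2*(y + 3)*(y^2 - y) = (y - 1)^2*(y + 1)^2*(y + 3)*(y)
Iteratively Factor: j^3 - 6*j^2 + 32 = (j + 2)*(j^2 - 8*j + 16) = (j - 4)*(j + 2)*(j - 4)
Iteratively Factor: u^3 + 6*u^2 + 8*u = (u + 4)*(u^2 + 2*u) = u*(u + 4)*(u + 2)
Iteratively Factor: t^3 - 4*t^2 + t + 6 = (t - 2)*(t^2 - 2*t - 3) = (t - 3)*(t - 2)*(t + 1)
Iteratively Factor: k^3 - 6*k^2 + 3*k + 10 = (k + 1)*(k^2 - 7*k + 10) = (k - 5)*(k + 1)*(k - 2)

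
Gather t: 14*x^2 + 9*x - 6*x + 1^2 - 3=14*x^2 + 3*x - 2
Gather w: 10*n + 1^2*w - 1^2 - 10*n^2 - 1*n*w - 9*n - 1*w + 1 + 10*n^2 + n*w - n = 0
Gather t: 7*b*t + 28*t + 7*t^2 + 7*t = 7*t^2 + t*(7*b + 35)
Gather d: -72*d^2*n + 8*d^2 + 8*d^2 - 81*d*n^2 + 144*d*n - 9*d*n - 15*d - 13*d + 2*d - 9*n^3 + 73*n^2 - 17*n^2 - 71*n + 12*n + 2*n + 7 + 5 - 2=d^2*(16 - 72*n) + d*(-81*n^2 + 135*n - 26) - 9*n^3 + 56*n^2 - 57*n + 10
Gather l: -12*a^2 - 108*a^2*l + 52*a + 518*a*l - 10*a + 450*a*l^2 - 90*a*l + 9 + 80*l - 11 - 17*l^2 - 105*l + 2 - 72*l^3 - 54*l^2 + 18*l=-12*a^2 + 42*a - 72*l^3 + l^2*(450*a - 71) + l*(-108*a^2 + 428*a - 7)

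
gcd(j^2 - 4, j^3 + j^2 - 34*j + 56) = j - 2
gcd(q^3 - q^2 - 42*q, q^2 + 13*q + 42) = q + 6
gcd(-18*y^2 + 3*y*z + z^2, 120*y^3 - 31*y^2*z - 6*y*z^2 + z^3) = 3*y - z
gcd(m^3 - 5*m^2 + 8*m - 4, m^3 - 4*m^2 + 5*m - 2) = m^2 - 3*m + 2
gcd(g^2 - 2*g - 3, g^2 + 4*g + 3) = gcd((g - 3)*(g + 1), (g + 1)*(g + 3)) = g + 1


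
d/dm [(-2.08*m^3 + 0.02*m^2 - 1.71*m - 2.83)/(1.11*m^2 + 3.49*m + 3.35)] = (-2.3088*m^4 - 14.5184*m^3 - 18.9361*m^2 + 6.4166*m + 4.1482)/(1.2321*m^4 + 7.7478*m^3 + 19.6171*m^2 + 23.383*m + 11.2225)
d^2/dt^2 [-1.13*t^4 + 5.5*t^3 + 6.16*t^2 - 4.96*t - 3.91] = -13.56*t^2 + 33.0*t + 12.32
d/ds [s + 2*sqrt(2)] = 1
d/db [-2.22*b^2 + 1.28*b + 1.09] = 1.28 - 4.44*b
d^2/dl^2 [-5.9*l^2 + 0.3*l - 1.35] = -11.8000000000000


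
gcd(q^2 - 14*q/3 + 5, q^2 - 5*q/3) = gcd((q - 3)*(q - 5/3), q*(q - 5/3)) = q - 5/3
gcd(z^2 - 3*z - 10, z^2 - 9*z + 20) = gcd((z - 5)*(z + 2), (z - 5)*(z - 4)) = z - 5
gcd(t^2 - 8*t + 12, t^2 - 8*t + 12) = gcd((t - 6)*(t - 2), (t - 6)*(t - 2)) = t^2 - 8*t + 12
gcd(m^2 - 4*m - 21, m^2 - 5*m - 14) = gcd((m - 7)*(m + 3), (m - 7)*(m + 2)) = m - 7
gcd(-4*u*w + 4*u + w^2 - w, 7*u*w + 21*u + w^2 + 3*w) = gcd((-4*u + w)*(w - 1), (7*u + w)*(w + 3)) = 1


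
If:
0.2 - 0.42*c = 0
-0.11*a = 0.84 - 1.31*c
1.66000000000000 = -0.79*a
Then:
No Solution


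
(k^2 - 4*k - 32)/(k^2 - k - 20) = (k - 8)/(k - 5)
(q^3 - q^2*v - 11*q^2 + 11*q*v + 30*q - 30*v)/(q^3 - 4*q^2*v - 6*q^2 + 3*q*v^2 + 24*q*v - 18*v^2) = (q - 5)/(q - 3*v)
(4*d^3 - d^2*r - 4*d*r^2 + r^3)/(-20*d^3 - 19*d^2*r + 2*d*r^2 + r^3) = (-d + r)/(5*d + r)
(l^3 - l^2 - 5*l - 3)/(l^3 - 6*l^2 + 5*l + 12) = (l + 1)/(l - 4)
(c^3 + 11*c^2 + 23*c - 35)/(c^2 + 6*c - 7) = c + 5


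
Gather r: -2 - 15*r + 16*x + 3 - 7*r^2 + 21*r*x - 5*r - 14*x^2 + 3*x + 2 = -7*r^2 + r*(21*x - 20) - 14*x^2 + 19*x + 3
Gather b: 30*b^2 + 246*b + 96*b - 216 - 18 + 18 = 30*b^2 + 342*b - 216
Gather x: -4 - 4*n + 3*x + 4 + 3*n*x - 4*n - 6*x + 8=-8*n + x*(3*n - 3) + 8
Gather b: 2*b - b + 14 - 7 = b + 7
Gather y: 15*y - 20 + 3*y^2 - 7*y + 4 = 3*y^2 + 8*y - 16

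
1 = 1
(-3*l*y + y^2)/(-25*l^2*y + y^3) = (3*l - y)/(25*l^2 - y^2)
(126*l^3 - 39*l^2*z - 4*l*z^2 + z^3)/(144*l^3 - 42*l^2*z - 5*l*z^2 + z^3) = (-7*l + z)/(-8*l + z)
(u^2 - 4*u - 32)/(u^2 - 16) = (u - 8)/(u - 4)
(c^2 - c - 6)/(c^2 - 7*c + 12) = (c + 2)/(c - 4)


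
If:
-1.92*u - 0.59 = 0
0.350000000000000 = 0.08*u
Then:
No Solution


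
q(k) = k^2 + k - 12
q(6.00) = 30.00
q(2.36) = -4.07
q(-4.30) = 2.19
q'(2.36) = 5.72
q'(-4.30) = -7.60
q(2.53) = -3.07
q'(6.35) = 13.70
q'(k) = 2*k + 1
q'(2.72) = 6.44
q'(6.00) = 13.00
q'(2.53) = 6.06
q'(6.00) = 13.00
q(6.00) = 30.00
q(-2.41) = -8.60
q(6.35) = 34.67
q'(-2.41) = -3.82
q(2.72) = -1.88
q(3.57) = 4.31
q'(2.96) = 6.92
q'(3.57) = 8.14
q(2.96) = -0.28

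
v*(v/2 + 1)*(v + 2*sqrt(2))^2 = v^4/2 + v^3 + 2*sqrt(2)*v^3 + 4*v^2 + 4*sqrt(2)*v^2 + 8*v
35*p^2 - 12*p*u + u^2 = (-7*p + u)*(-5*p + u)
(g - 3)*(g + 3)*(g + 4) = g^3 + 4*g^2 - 9*g - 36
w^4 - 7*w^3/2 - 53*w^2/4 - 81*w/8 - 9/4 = (w - 6)*(w + 1/2)^2*(w + 3/2)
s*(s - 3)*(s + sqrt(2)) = s^3 - 3*s^2 + sqrt(2)*s^2 - 3*sqrt(2)*s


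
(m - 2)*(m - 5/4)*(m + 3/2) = m^3 - 7*m^2/4 - 19*m/8 + 15/4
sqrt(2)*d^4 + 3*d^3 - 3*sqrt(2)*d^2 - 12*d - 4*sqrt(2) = (d - 2)*(d + 2)*(d + sqrt(2))*(sqrt(2)*d + 1)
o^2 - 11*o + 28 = (o - 7)*(o - 4)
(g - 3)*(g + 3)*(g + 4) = g^3 + 4*g^2 - 9*g - 36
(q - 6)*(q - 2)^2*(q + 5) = q^4 - 5*q^3 - 22*q^2 + 116*q - 120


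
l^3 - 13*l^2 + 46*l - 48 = (l - 8)*(l - 3)*(l - 2)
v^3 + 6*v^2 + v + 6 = (v + 6)*(v - I)*(v + I)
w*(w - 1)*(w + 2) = w^3 + w^2 - 2*w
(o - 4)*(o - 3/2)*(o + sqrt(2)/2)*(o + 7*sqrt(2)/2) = o^4 - 11*o^3/2 + 4*sqrt(2)*o^3 - 22*sqrt(2)*o^2 + 19*o^2/2 - 77*o/4 + 24*sqrt(2)*o + 21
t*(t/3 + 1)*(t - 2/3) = t^3/3 + 7*t^2/9 - 2*t/3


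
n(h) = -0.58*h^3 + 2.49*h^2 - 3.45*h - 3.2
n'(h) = -1.74*h^2 + 4.98*h - 3.45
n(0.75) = -4.63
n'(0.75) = -0.69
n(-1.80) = 14.46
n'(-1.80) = -18.05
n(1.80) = -4.72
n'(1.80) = -0.12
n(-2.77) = 37.79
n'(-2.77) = -30.60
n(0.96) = -4.73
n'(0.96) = -0.27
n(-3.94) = 84.52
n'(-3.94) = -50.08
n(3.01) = -6.84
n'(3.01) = -4.22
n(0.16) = -3.69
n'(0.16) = -2.70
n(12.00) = -688.28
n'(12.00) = -194.25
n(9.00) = -255.38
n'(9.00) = -99.57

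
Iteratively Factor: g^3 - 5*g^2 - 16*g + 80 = (g - 4)*(g^2 - g - 20) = (g - 4)*(g + 4)*(g - 5)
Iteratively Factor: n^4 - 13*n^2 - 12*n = (n + 1)*(n^3 - n^2 - 12*n) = n*(n + 1)*(n^2 - n - 12) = n*(n - 4)*(n + 1)*(n + 3)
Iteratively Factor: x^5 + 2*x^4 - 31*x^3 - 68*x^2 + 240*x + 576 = (x - 4)*(x^4 + 6*x^3 - 7*x^2 - 96*x - 144) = (x - 4)^2*(x^3 + 10*x^2 + 33*x + 36) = (x - 4)^2*(x + 3)*(x^2 + 7*x + 12) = (x - 4)^2*(x + 3)^2*(x + 4)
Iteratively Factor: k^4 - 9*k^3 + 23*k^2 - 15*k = (k - 3)*(k^3 - 6*k^2 + 5*k) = (k - 5)*(k - 3)*(k^2 - k) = (k - 5)*(k - 3)*(k - 1)*(k)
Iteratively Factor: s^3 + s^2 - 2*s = (s + 2)*(s^2 - s) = s*(s + 2)*(s - 1)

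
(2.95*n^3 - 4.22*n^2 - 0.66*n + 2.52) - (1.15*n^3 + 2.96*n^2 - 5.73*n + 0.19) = 1.8*n^3 - 7.18*n^2 + 5.07*n + 2.33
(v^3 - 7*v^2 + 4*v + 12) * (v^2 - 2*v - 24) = v^5 - 9*v^4 - 6*v^3 + 172*v^2 - 120*v - 288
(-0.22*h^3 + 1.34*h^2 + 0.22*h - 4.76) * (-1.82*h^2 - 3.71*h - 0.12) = 0.4004*h^5 - 1.6226*h^4 - 5.3454*h^3 + 7.6862*h^2 + 17.6332*h + 0.5712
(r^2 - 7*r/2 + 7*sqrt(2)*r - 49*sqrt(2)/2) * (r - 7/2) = r^3 - 7*r^2 + 7*sqrt(2)*r^2 - 49*sqrt(2)*r + 49*r/4 + 343*sqrt(2)/4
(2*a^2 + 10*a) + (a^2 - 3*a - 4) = 3*a^2 + 7*a - 4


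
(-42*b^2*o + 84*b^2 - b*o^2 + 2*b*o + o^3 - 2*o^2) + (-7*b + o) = -42*b^2*o + 84*b^2 - b*o^2 + 2*b*o - 7*b + o^3 - 2*o^2 + o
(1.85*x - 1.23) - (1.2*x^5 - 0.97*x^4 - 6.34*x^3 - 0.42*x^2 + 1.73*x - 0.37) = -1.2*x^5 + 0.97*x^4 + 6.34*x^3 + 0.42*x^2 + 0.12*x - 0.86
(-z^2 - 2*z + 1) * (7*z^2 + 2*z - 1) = -7*z^4 - 16*z^3 + 4*z^2 + 4*z - 1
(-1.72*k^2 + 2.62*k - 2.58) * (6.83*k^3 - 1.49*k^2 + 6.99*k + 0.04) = -11.7476*k^5 + 20.4574*k^4 - 33.548*k^3 + 22.0892*k^2 - 17.9294*k - 0.1032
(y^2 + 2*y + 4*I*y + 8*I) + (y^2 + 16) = 2*y^2 + 2*y + 4*I*y + 16 + 8*I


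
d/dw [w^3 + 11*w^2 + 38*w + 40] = 3*w^2 + 22*w + 38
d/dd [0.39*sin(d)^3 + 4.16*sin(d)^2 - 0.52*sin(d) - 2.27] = (1.17*sin(d)^2 + 8.32*sin(d) - 0.52)*cos(d)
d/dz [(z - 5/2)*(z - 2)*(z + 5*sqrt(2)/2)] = 3*z^2 - 9*z + 5*sqrt(2)*z - 45*sqrt(2)/4 + 5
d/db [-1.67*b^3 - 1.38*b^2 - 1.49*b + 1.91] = -5.01*b^2 - 2.76*b - 1.49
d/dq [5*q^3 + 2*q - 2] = 15*q^2 + 2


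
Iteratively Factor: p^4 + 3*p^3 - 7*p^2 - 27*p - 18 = (p + 3)*(p^3 - 7*p - 6) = (p + 1)*(p + 3)*(p^2 - p - 6) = (p + 1)*(p + 2)*(p + 3)*(p - 3)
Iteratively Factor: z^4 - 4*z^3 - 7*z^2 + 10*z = (z - 5)*(z^3 + z^2 - 2*z) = (z - 5)*(z - 1)*(z^2 + 2*z) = z*(z - 5)*(z - 1)*(z + 2)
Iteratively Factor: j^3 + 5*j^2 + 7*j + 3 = (j + 1)*(j^2 + 4*j + 3) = (j + 1)*(j + 3)*(j + 1)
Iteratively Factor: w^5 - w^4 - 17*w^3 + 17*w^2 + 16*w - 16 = (w - 1)*(w^4 - 17*w^2 + 16) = (w - 4)*(w - 1)*(w^3 + 4*w^2 - w - 4) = (w - 4)*(w - 1)*(w + 4)*(w^2 - 1) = (w - 4)*(w - 1)*(w + 1)*(w + 4)*(w - 1)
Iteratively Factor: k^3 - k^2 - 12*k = (k + 3)*(k^2 - 4*k) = k*(k + 3)*(k - 4)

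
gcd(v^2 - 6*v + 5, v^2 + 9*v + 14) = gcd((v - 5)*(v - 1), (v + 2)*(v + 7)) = 1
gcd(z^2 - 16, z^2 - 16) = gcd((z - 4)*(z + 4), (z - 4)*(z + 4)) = z^2 - 16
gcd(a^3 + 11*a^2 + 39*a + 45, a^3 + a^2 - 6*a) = a + 3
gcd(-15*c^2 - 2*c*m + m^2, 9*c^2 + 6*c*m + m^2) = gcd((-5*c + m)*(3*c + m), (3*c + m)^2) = 3*c + m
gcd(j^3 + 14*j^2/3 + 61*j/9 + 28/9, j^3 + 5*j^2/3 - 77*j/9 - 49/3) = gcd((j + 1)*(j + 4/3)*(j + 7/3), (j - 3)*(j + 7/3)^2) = j + 7/3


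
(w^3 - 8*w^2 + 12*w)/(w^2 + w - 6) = w*(w - 6)/(w + 3)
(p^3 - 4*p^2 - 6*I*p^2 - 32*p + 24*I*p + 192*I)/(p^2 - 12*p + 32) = (p^2 + p*(4 - 6*I) - 24*I)/(p - 4)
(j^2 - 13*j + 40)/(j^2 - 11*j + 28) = (j^2 - 13*j + 40)/(j^2 - 11*j + 28)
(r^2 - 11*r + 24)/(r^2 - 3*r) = (r - 8)/r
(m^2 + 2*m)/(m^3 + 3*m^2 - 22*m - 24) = m*(m + 2)/(m^3 + 3*m^2 - 22*m - 24)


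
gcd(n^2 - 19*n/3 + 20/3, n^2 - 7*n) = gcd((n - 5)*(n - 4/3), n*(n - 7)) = 1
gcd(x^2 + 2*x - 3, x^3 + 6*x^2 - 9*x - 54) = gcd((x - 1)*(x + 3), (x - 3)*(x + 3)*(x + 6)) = x + 3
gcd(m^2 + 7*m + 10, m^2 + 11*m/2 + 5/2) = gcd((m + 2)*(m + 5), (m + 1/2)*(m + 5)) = m + 5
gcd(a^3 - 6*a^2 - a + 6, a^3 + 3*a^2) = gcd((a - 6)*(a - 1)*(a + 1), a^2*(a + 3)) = 1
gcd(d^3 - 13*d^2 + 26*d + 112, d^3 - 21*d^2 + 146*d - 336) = d^2 - 15*d + 56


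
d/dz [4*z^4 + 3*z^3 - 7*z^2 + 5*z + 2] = 16*z^3 + 9*z^2 - 14*z + 5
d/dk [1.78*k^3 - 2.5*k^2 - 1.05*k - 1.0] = 5.34*k^2 - 5.0*k - 1.05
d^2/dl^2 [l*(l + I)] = 2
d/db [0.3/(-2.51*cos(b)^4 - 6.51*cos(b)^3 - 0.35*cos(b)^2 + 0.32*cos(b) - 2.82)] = (-3.012*cos(b)^3 - 5.859*cos(b)^2 - 0.21*cos(b) + 0.096)*sin(b)/(2.51*cos(b)^4 + 6.51*cos(b)^3 + 0.35*cos(b)^2 - 0.32*cos(b) + 2.82)^2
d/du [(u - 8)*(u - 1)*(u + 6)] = 3*u^2 - 6*u - 46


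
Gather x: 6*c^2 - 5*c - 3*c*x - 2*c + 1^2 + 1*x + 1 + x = 6*c^2 - 7*c + x*(2 - 3*c) + 2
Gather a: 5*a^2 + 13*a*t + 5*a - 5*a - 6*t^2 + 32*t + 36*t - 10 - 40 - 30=5*a^2 + 13*a*t - 6*t^2 + 68*t - 80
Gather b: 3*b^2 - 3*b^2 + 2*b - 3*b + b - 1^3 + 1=0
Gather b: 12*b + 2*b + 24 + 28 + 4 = 14*b + 56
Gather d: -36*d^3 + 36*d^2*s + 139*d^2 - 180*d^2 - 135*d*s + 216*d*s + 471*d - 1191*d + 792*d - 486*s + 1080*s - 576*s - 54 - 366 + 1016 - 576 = -36*d^3 + d^2*(36*s - 41) + d*(81*s + 72) + 18*s + 20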